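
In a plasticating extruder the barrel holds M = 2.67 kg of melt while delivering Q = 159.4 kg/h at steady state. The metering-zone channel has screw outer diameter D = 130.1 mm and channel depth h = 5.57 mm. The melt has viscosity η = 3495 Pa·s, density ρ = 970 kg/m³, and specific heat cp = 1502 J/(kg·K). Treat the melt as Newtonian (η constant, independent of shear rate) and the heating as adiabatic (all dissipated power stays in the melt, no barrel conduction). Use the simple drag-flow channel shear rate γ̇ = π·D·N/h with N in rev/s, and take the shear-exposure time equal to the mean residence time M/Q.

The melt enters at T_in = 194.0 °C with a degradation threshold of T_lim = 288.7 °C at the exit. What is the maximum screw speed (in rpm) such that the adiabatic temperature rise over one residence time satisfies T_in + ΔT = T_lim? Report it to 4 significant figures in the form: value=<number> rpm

Convert throughput: Q = 159.4 kg/h = 159.4/3600 = 0.0442778 kg/s
Mean residence time: t_res = M/Q_s = 2.67 kg / 0.0442778 kg/s = 60.3011 s
D = 130.1 mm = 0.1301 m;  h = 5.57 mm = 0.00557 m
ΔT_a = T_lim − T_in = 288.7 − 194.0 = 94.7 K
Invert ΔT = ηγ̇²t_res/(ρcp) for γ̇: γ̇_max² = ΔT_a ρ cp / (η t_res) = 94.7·970·1502 / (3495·60.3011) = 654.665 s⁻²
Take the square root: γ̇_max = √(654.665) = 25.5864 s⁻¹
Solve γ̇ = πDN/h for N: N_max = γ̇_max·h/(π·D) = 25.5864 × 0.00557 / (π × 0.1301) = 0.348688 rev/s = 20.9213 rpm

value=20.92 rpm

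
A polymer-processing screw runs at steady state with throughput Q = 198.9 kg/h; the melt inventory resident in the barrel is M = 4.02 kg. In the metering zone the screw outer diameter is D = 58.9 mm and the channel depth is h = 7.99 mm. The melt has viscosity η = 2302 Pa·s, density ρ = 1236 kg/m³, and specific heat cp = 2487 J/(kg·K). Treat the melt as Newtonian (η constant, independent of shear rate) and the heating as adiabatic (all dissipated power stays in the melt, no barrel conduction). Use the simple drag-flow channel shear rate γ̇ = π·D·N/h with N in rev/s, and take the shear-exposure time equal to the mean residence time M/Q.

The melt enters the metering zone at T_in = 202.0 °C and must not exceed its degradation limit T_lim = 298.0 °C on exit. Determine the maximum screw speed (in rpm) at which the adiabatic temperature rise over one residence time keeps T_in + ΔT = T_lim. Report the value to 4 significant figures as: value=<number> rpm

value=108.7 rpm

Q_s = Q / 3600 = 198.9 / 3600 = 0.05525 kg/s
t_res = M / Q_s = 4.02 / 0.05525 = 72.7602 s
D = 58.9 mm = 0.0589 m;  h = 7.99 mm = 0.00799 m
ΔT_a = T_lim − T_in = 298.0 °C − 202.0 °C = 96 K
γ̇_max² = ΔT_a·ρ·cp/(η·t_res) = 96·1236·2487/(2302·72.7602) = 1761.84 s⁻²
γ̇_max = sqrt(1761.84) = 41.9743 s⁻¹
Solve γ̇ = πDN/h for N: N_max = γ̇_max·h/(π·D) = 41.9743 × 0.00799 / (π × 0.0589) = 1.81244 rev/s = 108.747 rpm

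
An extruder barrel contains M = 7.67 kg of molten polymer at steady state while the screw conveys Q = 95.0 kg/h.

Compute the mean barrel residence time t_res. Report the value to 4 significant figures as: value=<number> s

value=290.7 s

Throughput in SI: Q_s = 95.0 kg/h ÷ 3600 s/h = 0.0263889 kg/s
Mean residence time: t_res = M/Q_s = 7.67 kg / 0.0263889 kg/s = 290.653 s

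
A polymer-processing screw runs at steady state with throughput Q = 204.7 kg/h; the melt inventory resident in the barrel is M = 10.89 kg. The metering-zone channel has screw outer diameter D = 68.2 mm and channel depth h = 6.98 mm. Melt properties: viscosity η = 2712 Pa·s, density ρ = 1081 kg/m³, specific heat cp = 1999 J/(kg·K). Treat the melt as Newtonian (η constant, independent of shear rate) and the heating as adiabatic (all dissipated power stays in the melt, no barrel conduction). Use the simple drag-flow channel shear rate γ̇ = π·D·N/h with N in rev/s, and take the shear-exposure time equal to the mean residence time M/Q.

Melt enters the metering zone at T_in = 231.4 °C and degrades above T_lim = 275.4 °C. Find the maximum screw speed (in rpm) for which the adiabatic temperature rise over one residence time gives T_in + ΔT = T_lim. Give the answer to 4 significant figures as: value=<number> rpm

Convert throughput: Q = 204.7 kg/h = 204.7/3600 = 0.0568611 kg/s
t_res = M / Q_s = 10.89 ÷ 0.0568611 = 191.519 s
Convert to metres: D = 0.0682 m, h = 0.00698 m
ΔT_a = T_lim − T_in = 275.4 − 231.4 = 44 K
γ̇_max² = ΔT_a·ρ·cp / (η·t_res) = [44 × 1081 × 1999] / [2712 × 191.519] = 183.058 s⁻²
γ̇_max = √183.058 = 13.5299 s⁻¹
N_max = γ̇_max·h / (π·D) = 13.5299 · 0.00698 / (π · 0.0682) = 0.440774 rev/s = 26.4464 rpm

value=26.45 rpm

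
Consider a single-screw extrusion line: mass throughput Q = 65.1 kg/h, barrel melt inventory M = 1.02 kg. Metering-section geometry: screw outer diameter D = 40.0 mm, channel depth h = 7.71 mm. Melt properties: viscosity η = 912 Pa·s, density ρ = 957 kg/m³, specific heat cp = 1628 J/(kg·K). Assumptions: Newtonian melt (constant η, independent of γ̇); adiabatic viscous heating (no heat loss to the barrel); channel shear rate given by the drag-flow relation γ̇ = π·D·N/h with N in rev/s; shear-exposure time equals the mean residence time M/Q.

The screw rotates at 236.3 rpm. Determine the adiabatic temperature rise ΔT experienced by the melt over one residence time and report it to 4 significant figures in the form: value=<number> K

Convert throughput: Q = 65.1 kg/h = 65.1/3600 = 0.0180833 kg/s
Mean residence time: t_res = M/Q_s = 1.02 kg / 0.0180833 kg/s = 56.4055 s
D = 40.0 mm = 0.04 m;  h = 7.71 mm = 0.00771 m;  N = 236.3 rpm / 60 = 3.93833 rev/s
Shear rate: γ̇ = πDN/h = π·0.04·3.93833/0.00771 = 64.1901 s⁻¹
ΔT = η·γ̇²·t_res / (ρ·cp) = 912 · (64.1901)² · 56.4055 / (957 · 1628) = 136.046 K

value=136.0 K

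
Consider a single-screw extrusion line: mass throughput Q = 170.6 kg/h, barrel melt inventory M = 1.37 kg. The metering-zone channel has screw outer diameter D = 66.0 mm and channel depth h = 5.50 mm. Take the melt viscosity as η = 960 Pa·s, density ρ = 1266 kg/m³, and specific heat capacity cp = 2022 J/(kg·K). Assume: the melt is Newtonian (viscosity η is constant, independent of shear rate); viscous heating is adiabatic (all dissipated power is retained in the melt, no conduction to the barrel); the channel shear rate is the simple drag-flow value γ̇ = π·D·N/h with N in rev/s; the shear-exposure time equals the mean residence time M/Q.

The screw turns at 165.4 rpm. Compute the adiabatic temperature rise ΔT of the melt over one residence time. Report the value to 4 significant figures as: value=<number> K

value=117.1 K

Q_s = Q / 3600 = 170.6 / 3600 = 0.0473889 kg/s
t_res = M / Q_s = 1.37 / 0.0473889 = 28.9097 s
Convert to SI: D = 0.066 m, h = 0.0055 m, N = 165.4/60 = 2.75667 rev/s
Shear rate: γ̇ = πDN/h = π·0.066·2.75667/0.0055 = 103.924 s⁻¹
ΔT = η·γ̇²·t_res / (ρ·cp) = 960 · (103.924)² · 28.9097 / (1266 · 2022) = 117.093 K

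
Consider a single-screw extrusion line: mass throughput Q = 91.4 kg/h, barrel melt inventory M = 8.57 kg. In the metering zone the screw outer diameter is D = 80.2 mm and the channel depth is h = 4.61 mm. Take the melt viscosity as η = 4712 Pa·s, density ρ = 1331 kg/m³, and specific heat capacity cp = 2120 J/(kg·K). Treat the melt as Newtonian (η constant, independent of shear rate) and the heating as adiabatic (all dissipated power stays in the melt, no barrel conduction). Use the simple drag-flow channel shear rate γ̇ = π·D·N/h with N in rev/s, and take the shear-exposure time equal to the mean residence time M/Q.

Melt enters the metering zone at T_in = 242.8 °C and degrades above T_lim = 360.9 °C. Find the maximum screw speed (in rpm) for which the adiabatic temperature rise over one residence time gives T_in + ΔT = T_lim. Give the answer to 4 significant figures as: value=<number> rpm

value=15.89 rpm

Throughput in SI: Q_s = 91.4 kg/h ÷ 3600 s/h = 0.0253889 kg/s
Mean residence time: t_res = M/Q_s = 8.57 kg / 0.0253889 kg/s = 337.549 s
D = 80.2 mm = 0.0802 m;  h = 4.61 mm = 0.00461 m
Allowable rise: ΔT_a = T_lim − T_in = 360.9 − 242.8 = 118.1 K
γ̇_max² = ΔT_a·ρ·cp/(η·t_res) = 118.1·1331·2120/(4712·337.549) = 209.518 s⁻²
Take the square root: γ̇_max = √(209.518) = 14.4747 s⁻¹
N_max = γ̇_max h / (πD) = 14.4747·0.00461/(π·0.0802) = 0.264842 rev/s → ×60 = 15.8905 rpm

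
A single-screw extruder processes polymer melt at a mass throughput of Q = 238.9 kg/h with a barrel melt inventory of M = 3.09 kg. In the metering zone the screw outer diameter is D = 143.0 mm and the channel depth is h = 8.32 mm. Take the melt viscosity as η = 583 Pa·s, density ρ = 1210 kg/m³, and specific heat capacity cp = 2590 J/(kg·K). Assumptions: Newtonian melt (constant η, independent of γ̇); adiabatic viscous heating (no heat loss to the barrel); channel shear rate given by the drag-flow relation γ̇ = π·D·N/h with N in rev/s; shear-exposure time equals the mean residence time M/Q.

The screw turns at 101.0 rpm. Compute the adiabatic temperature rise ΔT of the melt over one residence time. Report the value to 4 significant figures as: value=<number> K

value=71.56 K

Q_s = Q / 3600 = 238.9 / 3600 = 0.0663611 kg/s
t_res = M / Q_s = 3.09 ÷ 0.0663611 = 46.5634 s
Convert to SI: D = 0.143 m, h = 0.00832 m, N = 101.0/60 = 1.68333 rev/s
Shear rate: γ̇ = πDN/h = π·0.143·1.68333/0.00832 = 90.8935 s⁻¹
Adiabatic rise: ΔT = η γ̇² t_res / (ρ cp) = 583·(90.8935)²·46.5634 / (1210·2590) = 71.5638 K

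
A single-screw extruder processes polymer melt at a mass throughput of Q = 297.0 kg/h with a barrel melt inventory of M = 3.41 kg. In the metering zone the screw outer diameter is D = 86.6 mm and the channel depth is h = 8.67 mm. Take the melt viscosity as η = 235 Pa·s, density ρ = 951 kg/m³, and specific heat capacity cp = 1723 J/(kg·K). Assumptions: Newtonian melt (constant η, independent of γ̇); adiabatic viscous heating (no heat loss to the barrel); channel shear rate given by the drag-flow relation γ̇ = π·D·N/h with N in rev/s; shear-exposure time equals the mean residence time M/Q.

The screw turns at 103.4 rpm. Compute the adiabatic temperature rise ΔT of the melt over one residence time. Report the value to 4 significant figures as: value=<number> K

Convert throughput: Q = 297.0 kg/h = 297.0/3600 = 0.0825 kg/s
t_res = M / Q_s = 3.41 ÷ 0.0825 = 41.3333 s
Convert to SI: D = 0.0866 m, h = 0.00867 m, N = 103.4/60 = 1.72333 rev/s
γ̇ = π D N / h = (π)(0.0866)(1.72333) / 0.00867 = 54.0777 s⁻¹
ΔT = η·γ̇²·t_res/(ρ·cp) = [235 × 54.0777² × 41.3333] / [951 × 1723] = 17.3356 K

value=17.34 K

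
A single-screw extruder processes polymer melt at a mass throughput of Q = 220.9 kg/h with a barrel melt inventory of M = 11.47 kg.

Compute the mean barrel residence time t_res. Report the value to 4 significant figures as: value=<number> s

value=186.9 s

Q_s = Q / 3600 = 220.9 / 3600 = 0.0613611 kg/s
t_res = M / Q_s = 11.47 / 0.0613611 = 186.926 s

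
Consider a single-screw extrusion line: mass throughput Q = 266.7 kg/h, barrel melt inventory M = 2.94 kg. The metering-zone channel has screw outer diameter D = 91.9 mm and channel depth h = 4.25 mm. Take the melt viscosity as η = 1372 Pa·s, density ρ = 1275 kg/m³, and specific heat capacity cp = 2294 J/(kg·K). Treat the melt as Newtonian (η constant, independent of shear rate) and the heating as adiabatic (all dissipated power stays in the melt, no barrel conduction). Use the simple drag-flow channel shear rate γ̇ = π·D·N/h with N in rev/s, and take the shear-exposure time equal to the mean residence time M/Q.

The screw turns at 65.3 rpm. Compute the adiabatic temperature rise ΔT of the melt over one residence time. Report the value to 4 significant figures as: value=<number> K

value=101.8 K

Q_s = Q / 3600 = 266.7 / 3600 = 0.0740833 kg/s
t_res = M / Q_s = 2.94 ÷ 0.0740833 = 39.685 s
D = 91.9 mm = 0.0919 m;  h = 4.25 mm = 0.00425 m;  N = 65.3 rpm / 60 = 1.08833 rev/s
Shear rate: γ̇ = πDN/h = π·0.0919·1.08833/0.00425 = 73.933 s⁻¹
Adiabatic rise: ΔT = η γ̇² t_res / (ρ cp) = 1372·(73.933)²·39.685 / (1275·2294) = 101.755 K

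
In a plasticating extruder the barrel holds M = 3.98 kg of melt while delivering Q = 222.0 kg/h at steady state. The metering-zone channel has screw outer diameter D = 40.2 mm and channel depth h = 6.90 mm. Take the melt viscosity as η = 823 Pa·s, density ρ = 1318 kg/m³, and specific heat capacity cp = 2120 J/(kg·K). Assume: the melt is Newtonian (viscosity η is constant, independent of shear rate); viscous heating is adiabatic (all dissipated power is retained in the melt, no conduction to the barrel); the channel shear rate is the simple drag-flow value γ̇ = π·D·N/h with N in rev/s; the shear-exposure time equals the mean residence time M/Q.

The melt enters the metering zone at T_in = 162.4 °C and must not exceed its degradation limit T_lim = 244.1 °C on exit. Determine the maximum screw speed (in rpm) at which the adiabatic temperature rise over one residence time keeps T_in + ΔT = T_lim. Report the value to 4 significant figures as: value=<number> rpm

value=214.9 rpm

Convert throughput: Q = 222.0 kg/h = 222.0/3600 = 0.0616667 kg/s
t_res = M / Q_s = 3.98 / 0.0616667 = 64.5405 s
D = 40.2 mm = 0.0402 m;  h = 6.90 mm = 0.0069 m
ΔT_a = T_lim − T_in = 244.1 °C − 162.4 °C = 81.7 K
γ̇_max² = ΔT_a·ρ·cp/(η·t_res) = 81.7·1318·2120/(823·64.5405) = 4297.75 s⁻²
γ̇_max = sqrt(4297.75) = 65.5572 s⁻¹
N_max = γ̇_max·h / (π·D) = 65.5572 · 0.0069 / (π · 0.0402) = 3.58174 rev/s = 214.904 rpm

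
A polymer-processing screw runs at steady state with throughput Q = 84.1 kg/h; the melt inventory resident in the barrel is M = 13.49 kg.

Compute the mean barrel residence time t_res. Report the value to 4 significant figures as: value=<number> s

Throughput in SI: Q_s = 84.1 kg/h ÷ 3600 s/h = 0.0233611 kg/s
t_res = M / Q_s = 13.49 ÷ 0.0233611 = 577.455 s

value=577.5 s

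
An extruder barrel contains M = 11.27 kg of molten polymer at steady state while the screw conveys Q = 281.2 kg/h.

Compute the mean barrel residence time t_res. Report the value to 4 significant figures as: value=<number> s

value=144.3 s

Convert throughput: Q = 281.2 kg/h = 281.2/3600 = 0.0781111 kg/s
t_res = M / Q_s = 11.27 ÷ 0.0781111 = 144.282 s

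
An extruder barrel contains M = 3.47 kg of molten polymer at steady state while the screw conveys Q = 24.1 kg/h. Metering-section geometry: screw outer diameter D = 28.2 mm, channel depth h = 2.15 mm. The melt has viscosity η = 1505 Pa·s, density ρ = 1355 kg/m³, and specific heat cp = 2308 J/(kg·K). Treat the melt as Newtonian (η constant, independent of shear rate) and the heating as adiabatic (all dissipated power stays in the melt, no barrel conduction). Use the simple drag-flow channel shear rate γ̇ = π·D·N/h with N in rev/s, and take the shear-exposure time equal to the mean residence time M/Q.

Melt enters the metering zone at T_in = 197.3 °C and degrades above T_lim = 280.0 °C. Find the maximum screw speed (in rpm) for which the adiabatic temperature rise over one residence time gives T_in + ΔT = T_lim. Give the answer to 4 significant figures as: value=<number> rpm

value=26.51 rpm

Throughput in SI: Q_s = 24.1 kg/h ÷ 3600 s/h = 0.00669444 kg/s
Mean residence time: t_res = M/Q_s = 3.47 kg / 0.00669444 kg/s = 518.34 s
Geometry in SI: D = 28.2 mm → 0.0282 m, h = 2.15 mm → 0.00215 m
Allowable rise: ΔT_a = T_lim − T_in = 280.0 − 197.3 = 82.7 K
Invert ΔT = ηγ̇²t_res/(ρcp) for γ̇: γ̇_max² = ΔT_a ρ cp / (η t_res) = 82.7·1355·2308 / (1505·518.34) = 331.535 s⁻²
γ̇_max = sqrt(331.535) = 18.2081 s⁻¹
Solve γ̇ = πDN/h for N: N_max = γ̇_max·h/(π·D) = 18.2081 × 0.00215 / (π × 0.0282) = 0.44188 rev/s = 26.5128 rpm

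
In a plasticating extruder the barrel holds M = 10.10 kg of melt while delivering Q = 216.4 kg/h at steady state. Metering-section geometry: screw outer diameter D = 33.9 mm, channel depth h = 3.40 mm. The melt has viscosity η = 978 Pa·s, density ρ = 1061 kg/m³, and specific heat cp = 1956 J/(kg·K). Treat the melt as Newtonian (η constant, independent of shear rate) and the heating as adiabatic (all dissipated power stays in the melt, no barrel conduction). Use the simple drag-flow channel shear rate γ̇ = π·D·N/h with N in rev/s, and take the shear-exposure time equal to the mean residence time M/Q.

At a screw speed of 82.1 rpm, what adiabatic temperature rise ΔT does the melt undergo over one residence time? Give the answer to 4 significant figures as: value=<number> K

value=145.5 K

Throughput in SI: Q_s = 216.4 kg/h ÷ 3600 s/h = 0.0601111 kg/s
Mean residence time: t_res = M/Q_s = 10.10 kg / 0.0601111 kg/s = 168.022 s
Geometry in metres: D = 33.9 mm → 0.0339 m, h = 3.40 mm → 0.0034 m; screw speed N = 82.1 rpm = 1.36833 rev/s
Shear rate: γ̇ = πDN/h = π·0.0339·1.36833/0.0034 = 42.861 s⁻¹
ΔT = η·γ̇²·t_res/(ρ·cp) = [978 × 42.861² × 168.022] / [1061 × 1956] = 145.461 K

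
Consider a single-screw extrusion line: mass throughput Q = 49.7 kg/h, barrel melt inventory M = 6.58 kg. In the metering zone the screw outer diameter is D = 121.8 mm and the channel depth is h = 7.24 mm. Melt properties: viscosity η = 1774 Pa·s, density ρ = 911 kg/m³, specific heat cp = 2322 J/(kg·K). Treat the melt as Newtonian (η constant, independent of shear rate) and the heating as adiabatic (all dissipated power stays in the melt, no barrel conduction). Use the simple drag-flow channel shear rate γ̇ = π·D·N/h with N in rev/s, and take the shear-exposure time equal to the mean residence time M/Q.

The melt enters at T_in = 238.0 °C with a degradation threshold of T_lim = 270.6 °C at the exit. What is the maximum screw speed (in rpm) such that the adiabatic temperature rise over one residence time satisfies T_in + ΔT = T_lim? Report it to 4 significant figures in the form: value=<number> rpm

Q_s = Q / 3600 = 49.7 / 3600 = 0.0138056 kg/s
t_res = M / Q_s = 6.58 / 0.0138056 = 476.62 s
Convert to metres: D = 0.1218 m, h = 0.00724 m
Allowable rise: ΔT_a = T_lim − T_in = 270.6 − 238.0 = 32.6 K
γ̇_max² = ΔT_a·ρ·cp / (η·t_res) = [32.6 × 911 × 2322] / [1774 × 476.62] = 81.5591 s⁻²
γ̇_max = √81.5591 = 9.03101 s⁻¹
N_max = γ̇_max·h / (π·D) = 9.03101 · 0.00724 / (π · 0.1218) = 0.170875 rev/s = 10.2525 rpm

value=10.25 rpm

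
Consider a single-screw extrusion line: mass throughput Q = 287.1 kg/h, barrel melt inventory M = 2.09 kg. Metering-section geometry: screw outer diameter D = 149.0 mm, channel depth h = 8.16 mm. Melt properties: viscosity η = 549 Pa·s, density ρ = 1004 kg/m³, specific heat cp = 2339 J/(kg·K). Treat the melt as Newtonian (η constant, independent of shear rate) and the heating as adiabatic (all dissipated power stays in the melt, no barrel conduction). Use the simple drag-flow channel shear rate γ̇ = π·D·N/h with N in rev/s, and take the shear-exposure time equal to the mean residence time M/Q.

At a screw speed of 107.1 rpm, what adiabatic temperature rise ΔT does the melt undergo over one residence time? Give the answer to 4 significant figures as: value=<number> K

Throughput in SI: Q_s = 287.1 kg/h ÷ 3600 s/h = 0.07975 kg/s
Mean residence time: t_res = M/Q_s = 2.09 kg / 0.07975 kg/s = 26.2069 s
D = 149.0 mm = 0.149 m;  h = 8.16 mm = 0.00816 m;  N = 107.1 rpm / 60 = 1.785 rev/s
Shear rate: γ̇ = πDN/h = π·0.149·1.785/0.00816 = 102.396 s⁻¹
ΔT = η·γ̇²·t_res/(ρ·cp) = [549 × 102.396² × 26.2069] / [1004 × 2339] = 64.2381 K

value=64.24 K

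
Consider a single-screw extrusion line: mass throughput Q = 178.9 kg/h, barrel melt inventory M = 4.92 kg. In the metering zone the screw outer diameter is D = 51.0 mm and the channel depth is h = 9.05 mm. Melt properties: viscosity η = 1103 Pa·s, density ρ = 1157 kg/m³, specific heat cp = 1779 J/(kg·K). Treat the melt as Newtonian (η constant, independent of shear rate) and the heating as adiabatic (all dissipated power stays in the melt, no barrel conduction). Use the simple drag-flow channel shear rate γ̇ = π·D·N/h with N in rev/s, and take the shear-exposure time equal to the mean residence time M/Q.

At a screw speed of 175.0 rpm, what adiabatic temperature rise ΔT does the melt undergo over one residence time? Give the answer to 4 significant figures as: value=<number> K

value=141.5 K

Q_s = Q / 3600 = 178.9 / 3600 = 0.0496944 kg/s
t_res = M / Q_s = 4.92 ÷ 0.0496944 = 99.005 s
Convert to SI: D = 0.051 m, h = 0.00905 m, N = 175.0/60 = 2.91667 rev/s
γ̇ = π·D·N / h = π · 0.051 · 2.91667 / 0.00905 = 51.6367 s⁻¹
ΔT = η·γ̇²·t_res/(ρ·cp) = [1103 × 51.6367² × 99.005] / [1157 × 1779] = 141.462 K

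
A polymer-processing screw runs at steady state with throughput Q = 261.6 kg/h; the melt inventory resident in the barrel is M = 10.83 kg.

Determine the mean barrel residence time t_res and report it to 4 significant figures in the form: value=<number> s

Q_s = Q / 3600 = 261.6 / 3600 = 0.0726667 kg/s
Mean residence time: t_res = M/Q_s = 10.83 kg / 0.0726667 kg/s = 149.037 s

value=149.0 s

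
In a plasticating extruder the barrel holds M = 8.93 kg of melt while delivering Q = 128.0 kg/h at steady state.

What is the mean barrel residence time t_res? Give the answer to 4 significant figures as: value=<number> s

Convert throughput: Q = 128.0 kg/h = 128.0/3600 = 0.0355556 kg/s
t_res = M / Q_s = 8.93 ÷ 0.0355556 = 251.156 s

value=251.2 s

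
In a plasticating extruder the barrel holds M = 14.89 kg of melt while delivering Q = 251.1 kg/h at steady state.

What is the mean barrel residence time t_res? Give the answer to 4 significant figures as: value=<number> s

value=213.5 s

Convert throughput: Q = 251.1 kg/h = 251.1/3600 = 0.06975 kg/s
Mean residence time: t_res = M/Q_s = 14.89 kg / 0.06975 kg/s = 213.477 s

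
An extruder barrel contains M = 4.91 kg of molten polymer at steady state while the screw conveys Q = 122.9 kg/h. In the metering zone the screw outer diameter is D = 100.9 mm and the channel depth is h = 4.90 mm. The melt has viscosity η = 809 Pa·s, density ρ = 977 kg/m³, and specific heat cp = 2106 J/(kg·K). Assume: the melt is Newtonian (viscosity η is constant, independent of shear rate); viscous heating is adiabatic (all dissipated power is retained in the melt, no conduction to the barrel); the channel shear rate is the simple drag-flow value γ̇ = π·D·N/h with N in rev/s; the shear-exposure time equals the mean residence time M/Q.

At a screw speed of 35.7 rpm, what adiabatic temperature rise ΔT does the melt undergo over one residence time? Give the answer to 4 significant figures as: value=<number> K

Convert throughput: Q = 122.9 kg/h = 122.9/3600 = 0.0341389 kg/s
t_res = M / Q_s = 4.91 ÷ 0.0341389 = 143.824 s
Geometry in metres: D = 100.9 mm → 0.1009 m, h = 4.90 mm → 0.0049 m; screw speed N = 35.7 rpm = 0.595 rev/s
Shear rate: γ̇ = πDN/h = π·0.1009·0.595/0.0049 = 38.4912 s⁻¹
ΔT = η·γ̇²·t_res / (ρ·cp) = 809 · (38.4912)² · 143.824 / (977 · 2106) = 83.7822 K

value=83.78 K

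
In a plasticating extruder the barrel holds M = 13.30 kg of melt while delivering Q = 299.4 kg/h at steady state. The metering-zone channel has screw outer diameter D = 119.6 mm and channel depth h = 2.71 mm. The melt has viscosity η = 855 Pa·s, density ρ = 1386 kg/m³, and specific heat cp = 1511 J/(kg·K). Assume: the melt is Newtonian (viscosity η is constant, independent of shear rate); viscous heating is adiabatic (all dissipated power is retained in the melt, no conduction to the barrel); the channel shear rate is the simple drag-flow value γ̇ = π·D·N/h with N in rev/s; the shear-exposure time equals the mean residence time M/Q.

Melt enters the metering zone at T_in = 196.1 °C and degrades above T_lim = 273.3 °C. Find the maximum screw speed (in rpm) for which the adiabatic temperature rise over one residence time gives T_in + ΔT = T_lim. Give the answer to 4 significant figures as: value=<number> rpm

Throughput in SI: Q_s = 299.4 kg/h ÷ 3600 s/h = 0.0831667 kg/s
t_res = M / Q_s = 13.30 ÷ 0.0831667 = 159.92 s
Convert to metres: D = 0.1196 m, h = 0.00271 m
ΔT_a = T_lim − T_in = 273.3 − 196.1 = 77.2 K
Invert ΔT = ηγ̇²t_res/(ρcp) for γ̇: γ̇_max² = ΔT_a ρ cp / (η t_res) = 77.2·1386·1511 / (855·159.92) = 1182.43 s⁻²
γ̇_max = sqrt(1182.43) = 34.3865 s⁻¹
Solve γ̇ = πDN/h for N: N_max = γ̇_max·h/(π·D) = 34.3865 × 0.00271 / (π × 0.1196) = 0.248014 rev/s = 14.8809 rpm

value=14.88 rpm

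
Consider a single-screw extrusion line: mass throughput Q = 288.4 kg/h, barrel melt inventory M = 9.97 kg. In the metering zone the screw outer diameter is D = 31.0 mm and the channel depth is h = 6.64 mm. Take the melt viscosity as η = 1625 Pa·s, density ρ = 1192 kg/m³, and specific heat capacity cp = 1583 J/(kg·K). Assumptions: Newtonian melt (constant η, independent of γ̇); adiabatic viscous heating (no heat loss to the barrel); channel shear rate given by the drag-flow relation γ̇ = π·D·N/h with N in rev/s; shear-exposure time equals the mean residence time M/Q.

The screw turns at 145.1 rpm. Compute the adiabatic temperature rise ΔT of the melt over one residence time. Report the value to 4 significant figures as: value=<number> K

Throughput in SI: Q_s = 288.4 kg/h ÷ 3600 s/h = 0.0801111 kg/s
t_res = M / Q_s = 9.97 ÷ 0.0801111 = 124.452 s
Geometry in metres: D = 31.0 mm → 0.031 m, h = 6.64 mm → 0.00664 m; screw speed N = 145.1 rpm = 2.41833 rev/s
γ̇ = π D N / h = (π)(0.031)(2.41833) / 0.00664 = 35.4699 s⁻¹
ΔT = η·γ̇²·t_res / (ρ·cp) = 1625 · (35.4699)² · 124.452 / (1192 · 1583) = 134.84 K

value=134.8 K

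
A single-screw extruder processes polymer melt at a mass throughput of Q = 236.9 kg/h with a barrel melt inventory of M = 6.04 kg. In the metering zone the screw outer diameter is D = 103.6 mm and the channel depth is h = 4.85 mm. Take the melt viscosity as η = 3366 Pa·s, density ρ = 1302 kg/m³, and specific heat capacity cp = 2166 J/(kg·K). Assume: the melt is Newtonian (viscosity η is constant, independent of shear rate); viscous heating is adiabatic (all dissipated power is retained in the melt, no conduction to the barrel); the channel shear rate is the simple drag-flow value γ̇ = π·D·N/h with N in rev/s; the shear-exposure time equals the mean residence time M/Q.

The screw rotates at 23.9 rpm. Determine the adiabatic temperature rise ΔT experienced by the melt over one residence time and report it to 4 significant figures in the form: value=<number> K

value=78.28 K

Q_s = Q / 3600 = 236.9 / 3600 = 0.0658056 kg/s
t_res = M / Q_s = 6.04 / 0.0658056 = 91.7856 s
D = 103.6 mm = 0.1036 m;  h = 4.85 mm = 0.00485 m;  N = 23.9 rpm / 60 = 0.398333 rev/s
Shear rate: γ̇ = πDN/h = π·0.1036·0.398333/0.00485 = 26.731 s⁻¹
Adiabatic rise: ΔT = η γ̇² t_res / (ρ cp) = 3366·(26.731)²·91.7856 / (1302·2166) = 78.2795 K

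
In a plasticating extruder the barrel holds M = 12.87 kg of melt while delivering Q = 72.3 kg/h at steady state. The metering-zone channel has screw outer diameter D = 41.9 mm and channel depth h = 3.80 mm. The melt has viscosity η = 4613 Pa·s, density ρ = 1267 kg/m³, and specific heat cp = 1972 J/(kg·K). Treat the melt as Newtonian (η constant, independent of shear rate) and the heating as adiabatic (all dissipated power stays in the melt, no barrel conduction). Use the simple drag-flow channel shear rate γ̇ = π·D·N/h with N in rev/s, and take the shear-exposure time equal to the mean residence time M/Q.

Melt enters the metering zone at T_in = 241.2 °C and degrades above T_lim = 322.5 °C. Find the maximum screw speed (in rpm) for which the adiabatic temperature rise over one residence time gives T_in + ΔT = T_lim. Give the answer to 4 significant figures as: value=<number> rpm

Convert throughput: Q = 72.3 kg/h = 72.3/3600 = 0.0200833 kg/s
t_res = M / Q_s = 12.87 ÷ 0.0200833 = 640.83 s
Convert to metres: D = 0.0419 m, h = 0.0038 m
Allowable rise: ΔT_a = T_lim − T_in = 322.5 − 241.2 = 81.3 K
γ̇_max² = ΔT_a·ρ·cp / (η·t_res) = [81.3 × 1267 × 1972] / [4613 × 640.83] = 68.7144 s⁻²
γ̇_max = √68.7144 = 8.28942 s⁻¹
Solve γ̇ = πDN/h for N: N_max = γ̇_max·h/(π·D) = 8.28942 × 0.0038 / (π × 0.0419) = 0.239301 rev/s = 14.358 rpm

value=14.36 rpm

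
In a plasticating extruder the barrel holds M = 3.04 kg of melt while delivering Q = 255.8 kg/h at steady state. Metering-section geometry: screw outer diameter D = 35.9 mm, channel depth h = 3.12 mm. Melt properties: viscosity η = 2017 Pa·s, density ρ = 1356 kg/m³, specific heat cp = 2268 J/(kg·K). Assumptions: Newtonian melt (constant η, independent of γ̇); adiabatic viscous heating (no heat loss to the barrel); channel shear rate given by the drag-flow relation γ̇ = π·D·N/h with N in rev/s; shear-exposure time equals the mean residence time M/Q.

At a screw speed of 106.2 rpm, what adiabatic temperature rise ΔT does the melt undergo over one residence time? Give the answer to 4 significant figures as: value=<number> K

value=114.9 K

Throughput in SI: Q_s = 255.8 kg/h ÷ 3600 s/h = 0.0710556 kg/s
t_res = M / Q_s = 3.04 ÷ 0.0710556 = 42.7834 s
D = 35.9 mm = 0.0359 m;  h = 3.12 mm = 0.00312 m;  N = 106.2 rpm / 60 = 1.77 rev/s
γ̇ = π·D·N / h = π · 0.0359 · 1.77 / 0.00312 = 63.9828 s⁻¹
ΔT = η·γ̇²·t_res / (ρ·cp) = 2017 · (63.9828)² · 42.7834 / (1356 · 2268) = 114.869 K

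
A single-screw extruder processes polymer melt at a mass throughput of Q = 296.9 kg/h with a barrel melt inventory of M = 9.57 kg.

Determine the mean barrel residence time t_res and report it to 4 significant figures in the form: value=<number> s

value=116.0 s

Throughput in SI: Q_s = 296.9 kg/h ÷ 3600 s/h = 0.0824722 kg/s
t_res = M / Q_s = 9.57 ÷ 0.0824722 = 116.039 s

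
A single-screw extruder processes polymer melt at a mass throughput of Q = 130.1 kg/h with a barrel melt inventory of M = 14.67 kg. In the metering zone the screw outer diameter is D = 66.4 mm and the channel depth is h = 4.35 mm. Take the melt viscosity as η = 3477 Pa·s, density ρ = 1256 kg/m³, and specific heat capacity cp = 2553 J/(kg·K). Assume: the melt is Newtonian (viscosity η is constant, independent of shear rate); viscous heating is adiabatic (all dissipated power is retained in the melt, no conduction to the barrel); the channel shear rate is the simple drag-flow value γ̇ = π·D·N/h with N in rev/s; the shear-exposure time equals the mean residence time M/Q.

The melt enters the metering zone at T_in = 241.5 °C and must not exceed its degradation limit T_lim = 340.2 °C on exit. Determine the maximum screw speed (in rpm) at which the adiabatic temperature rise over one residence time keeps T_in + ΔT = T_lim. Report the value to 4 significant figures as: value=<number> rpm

Convert throughput: Q = 130.1 kg/h = 130.1/3600 = 0.0361389 kg/s
t_res = M / Q_s = 14.67 ÷ 0.0361389 = 405.934 s
Convert to metres: D = 0.0664 m, h = 0.00435 m
ΔT_a = T_lim − T_in = 340.2 °C − 241.5 °C = 98.7 K
Invert ΔT = ηγ̇²t_res/(ρcp) for γ̇: γ̇_max² = ΔT_a ρ cp / (η t_res) = 98.7·1256·2553 / (3477·405.934) = 224.232 s⁻²
Take the square root: γ̇_max = √(224.232) = 14.9744 s⁻¹
N_max = γ̇_max·h / (π·D) = 14.9744 · 0.00435 / (π · 0.0664) = 0.312263 rev/s = 18.7358 rpm

value=18.74 rpm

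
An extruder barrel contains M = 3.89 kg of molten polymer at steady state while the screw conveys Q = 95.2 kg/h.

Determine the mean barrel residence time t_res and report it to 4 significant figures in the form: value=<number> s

Convert throughput: Q = 95.2 kg/h = 95.2/3600 = 0.0264444 kg/s
Mean residence time: t_res = M/Q_s = 3.89 kg / 0.0264444 kg/s = 147.101 s

value=147.1 s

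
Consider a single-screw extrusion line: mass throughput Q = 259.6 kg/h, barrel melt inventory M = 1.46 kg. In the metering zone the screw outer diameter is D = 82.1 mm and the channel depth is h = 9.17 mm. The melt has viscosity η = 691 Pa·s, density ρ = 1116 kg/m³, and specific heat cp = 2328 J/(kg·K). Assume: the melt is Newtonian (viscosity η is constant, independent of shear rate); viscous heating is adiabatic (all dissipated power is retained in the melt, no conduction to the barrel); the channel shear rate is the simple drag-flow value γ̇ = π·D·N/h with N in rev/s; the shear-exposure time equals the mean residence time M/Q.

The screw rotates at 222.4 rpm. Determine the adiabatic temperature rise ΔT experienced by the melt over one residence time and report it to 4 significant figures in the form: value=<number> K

Q_s = Q / 3600 = 259.6 / 3600 = 0.0721111 kg/s
Mean residence time: t_res = M/Q_s = 1.46 kg / 0.0721111 kg/s = 20.2465 s
D = 82.1 mm = 0.0821 m;  h = 9.17 mm = 0.00917 m;  N = 222.4 rpm / 60 = 3.70667 rev/s
γ̇ = π D N / h = (π)(0.0821)(3.70667) / 0.00917 = 104.257 s⁻¹
Adiabatic rise: ΔT = η γ̇² t_res / (ρ cp) = 691·(104.257)²·20.2465 / (1116·2328) = 58.5324 K

value=58.53 K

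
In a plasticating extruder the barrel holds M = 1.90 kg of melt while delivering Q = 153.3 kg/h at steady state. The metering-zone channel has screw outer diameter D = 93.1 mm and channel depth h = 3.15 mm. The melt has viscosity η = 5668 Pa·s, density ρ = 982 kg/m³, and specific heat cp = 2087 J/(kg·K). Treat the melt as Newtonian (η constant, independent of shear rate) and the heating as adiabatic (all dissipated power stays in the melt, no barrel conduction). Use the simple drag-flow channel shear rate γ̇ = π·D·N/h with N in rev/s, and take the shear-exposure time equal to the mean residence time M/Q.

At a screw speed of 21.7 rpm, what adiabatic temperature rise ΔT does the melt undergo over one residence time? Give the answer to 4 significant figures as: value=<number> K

value=139.2 K

Convert throughput: Q = 153.3 kg/h = 153.3/3600 = 0.0425833 kg/s
t_res = M / Q_s = 1.90 ÷ 0.0425833 = 44.6184 s
Convert to SI: D = 0.0931 m, h = 0.00315 m, N = 21.7/60 = 0.361667 rev/s
γ̇ = π·D·N / h = π · 0.0931 · 0.361667 / 0.00315 = 33.5813 s⁻¹
Adiabatic rise: ΔT = η γ̇² t_res / (ρ cp) = 5668·(33.5813)²·44.6184 / (982·2087) = 139.157 K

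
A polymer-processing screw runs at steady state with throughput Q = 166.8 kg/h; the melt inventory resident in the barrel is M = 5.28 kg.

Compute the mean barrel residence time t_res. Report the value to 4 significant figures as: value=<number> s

Q_s = Q / 3600 = 166.8 / 3600 = 0.0463333 kg/s
t_res = M / Q_s = 5.28 / 0.0463333 = 113.957 s

value=114.0 s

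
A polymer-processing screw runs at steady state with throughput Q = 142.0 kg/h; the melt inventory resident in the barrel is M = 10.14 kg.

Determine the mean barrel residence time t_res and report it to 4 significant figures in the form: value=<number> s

Q_s = Q / 3600 = 142.0 / 3600 = 0.0394444 kg/s
t_res = M / Q_s = 10.14 ÷ 0.0394444 = 257.07 s

value=257.1 s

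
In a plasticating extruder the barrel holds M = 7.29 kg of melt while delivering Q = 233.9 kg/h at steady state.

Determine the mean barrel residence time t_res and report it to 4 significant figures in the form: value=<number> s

value=112.2 s

Convert throughput: Q = 233.9 kg/h = 233.9/3600 = 0.0649722 kg/s
Mean residence time: t_res = M/Q_s = 7.29 kg / 0.0649722 kg/s = 112.202 s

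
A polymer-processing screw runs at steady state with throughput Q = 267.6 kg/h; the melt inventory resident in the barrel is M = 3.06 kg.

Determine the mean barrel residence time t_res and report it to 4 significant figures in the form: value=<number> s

value=41.17 s

Q_s = Q / 3600 = 267.6 / 3600 = 0.0743333 kg/s
t_res = M / Q_s = 3.06 / 0.0743333 = 41.1659 s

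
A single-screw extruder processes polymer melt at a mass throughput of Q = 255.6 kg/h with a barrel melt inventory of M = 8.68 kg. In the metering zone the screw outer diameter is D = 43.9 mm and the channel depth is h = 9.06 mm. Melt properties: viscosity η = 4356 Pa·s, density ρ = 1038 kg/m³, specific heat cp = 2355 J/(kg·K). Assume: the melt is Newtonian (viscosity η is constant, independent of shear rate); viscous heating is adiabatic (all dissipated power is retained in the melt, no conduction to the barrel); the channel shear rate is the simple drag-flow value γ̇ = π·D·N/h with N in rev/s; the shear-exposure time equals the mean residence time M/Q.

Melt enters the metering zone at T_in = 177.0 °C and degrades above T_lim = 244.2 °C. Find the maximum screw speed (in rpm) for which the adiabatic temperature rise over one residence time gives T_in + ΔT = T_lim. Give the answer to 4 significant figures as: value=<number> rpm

value=69.23 rpm

Q_s = Q / 3600 = 255.6 / 3600 = 0.071 kg/s
Mean residence time: t_res = M/Q_s = 8.68 kg / 0.071 kg/s = 122.254 s
Geometry in SI: D = 43.9 mm → 0.0439 m, h = 9.06 mm → 0.00906 m
ΔT_a = T_lim − T_in = 244.2 − 177.0 = 67.2 K
γ̇_max² = ΔT_a·ρ·cp/(η·t_res) = 67.2·1038·2355/(4356·122.254) = 308.467 s⁻²
Take the square root: γ̇_max = √(308.467) = 17.5632 s⁻¹
N_max = γ̇_max h / (πD) = 17.5632·0.00906/(π·0.0439) = 1.15377 rev/s → ×60 = 69.226 rpm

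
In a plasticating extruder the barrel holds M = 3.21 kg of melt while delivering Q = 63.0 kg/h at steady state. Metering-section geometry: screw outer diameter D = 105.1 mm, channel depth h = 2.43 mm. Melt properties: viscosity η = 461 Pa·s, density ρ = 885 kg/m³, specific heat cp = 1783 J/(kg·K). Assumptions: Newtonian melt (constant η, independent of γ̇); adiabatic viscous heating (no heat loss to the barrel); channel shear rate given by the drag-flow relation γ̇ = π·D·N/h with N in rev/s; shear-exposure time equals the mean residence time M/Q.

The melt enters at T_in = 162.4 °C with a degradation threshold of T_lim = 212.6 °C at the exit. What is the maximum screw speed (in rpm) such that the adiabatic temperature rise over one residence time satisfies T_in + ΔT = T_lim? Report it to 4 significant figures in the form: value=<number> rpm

Throughput in SI: Q_s = 63.0 kg/h ÷ 3600 s/h = 0.0175 kg/s
t_res = M / Q_s = 3.21 ÷ 0.0175 = 183.429 s
D = 105.1 mm = 0.1051 m;  h = 2.43 mm = 0.00243 m
Allowable rise: ΔT_a = T_lim − T_in = 212.6 − 162.4 = 50.2 K
γ̇_max² = ΔT_a·ρ·cp / (η·t_res) = [50.2 × 885 × 1783] / [461 × 183.429] = 936.764 s⁻²
Take the square root: γ̇_max = √(936.764) = 30.6066 s⁻¹
N_max = γ̇_max·h / (π·D) = 30.6066 · 0.00243 / (π · 0.1051) = 0.225252 rev/s = 13.5151 rpm

value=13.52 rpm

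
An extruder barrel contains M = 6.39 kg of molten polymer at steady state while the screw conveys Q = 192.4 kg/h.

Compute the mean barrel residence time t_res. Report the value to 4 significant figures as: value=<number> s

Throughput in SI: Q_s = 192.4 kg/h ÷ 3600 s/h = 0.0534444 kg/s
Mean residence time: t_res = M/Q_s = 6.39 kg / 0.0534444 kg/s = 119.563 s

value=119.6 s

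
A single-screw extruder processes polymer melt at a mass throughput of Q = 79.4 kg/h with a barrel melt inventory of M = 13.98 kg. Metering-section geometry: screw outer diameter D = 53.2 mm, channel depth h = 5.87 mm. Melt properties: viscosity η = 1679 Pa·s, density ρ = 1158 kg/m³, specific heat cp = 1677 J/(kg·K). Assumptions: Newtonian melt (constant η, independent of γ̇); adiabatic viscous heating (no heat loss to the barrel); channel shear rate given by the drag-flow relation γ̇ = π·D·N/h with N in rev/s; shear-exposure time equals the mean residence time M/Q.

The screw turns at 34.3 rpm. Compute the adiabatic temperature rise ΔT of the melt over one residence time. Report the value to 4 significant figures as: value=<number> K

value=145.2 K

Q_s = Q / 3600 = 79.4 / 3600 = 0.0220556 kg/s
Mean residence time: t_res = M/Q_s = 13.98 kg / 0.0220556 kg/s = 633.854 s
Convert to SI: D = 0.0532 m, h = 0.00587 m, N = 34.3/60 = 0.571667 rev/s
Shear rate: γ̇ = πDN/h = π·0.0532·0.571667/0.00587 = 16.2767 s⁻¹
ΔT = η·γ̇²·t_res/(ρ·cp) = [1679 × 16.2767² × 633.854] / [1158 × 1677] = 145.188 K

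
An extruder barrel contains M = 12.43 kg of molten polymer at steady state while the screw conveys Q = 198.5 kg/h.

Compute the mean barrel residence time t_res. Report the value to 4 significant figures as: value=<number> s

Q_s = Q / 3600 = 198.5 / 3600 = 0.0551389 kg/s
Mean residence time: t_res = M/Q_s = 12.43 kg / 0.0551389 kg/s = 225.431 s

value=225.4 s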